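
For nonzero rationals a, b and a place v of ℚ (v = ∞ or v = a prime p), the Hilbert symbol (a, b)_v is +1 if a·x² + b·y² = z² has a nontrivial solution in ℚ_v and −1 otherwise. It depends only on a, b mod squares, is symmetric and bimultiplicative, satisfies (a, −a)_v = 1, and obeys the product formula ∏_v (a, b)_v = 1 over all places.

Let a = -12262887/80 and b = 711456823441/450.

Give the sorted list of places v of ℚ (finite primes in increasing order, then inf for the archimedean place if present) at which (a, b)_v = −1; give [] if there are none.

(a, b) ≡ (-139035, 2) mod (ℚ^×)²; places V = {2, 3, 5, 7, 13, 23, 31, ∞}.
(a,b)_23: α=1, u≡12; β=2, v≡4 (mod 23); (12|23)=+1, (4|23)=+1; sign (−1)^0·+1^2·+1^1 = +1.
(a,b)_31: α=1, u≡18; β=2, v≡7 (mod 31); (18|31)=+1, (7|31)=+1; sign (−1)^0·+1^2·+1^1 = +1.
(a,b)_7: α=2, u≡5; β=2, v≡4 (mod 7); (5|7)=-1, (4|7)=+1; sign (−1)^0·-1^2·+1^2 = +1.
(a,b)_3: α=3, u≡2; β=-2, v≡2 (mod 3); (2|3)=-1, (2|3)=-1; sign (−1)^0·-1^-2·-1^3 = -1.
(a,b)_2: α=-4, β=-1; u≡5, v≡1 (mod 8); ε(u)ε(v)=0·0, αω(v)=-4·0, βω(u)=-1·1; sum ≡ 1  ⇒  -1.
(a,b)_13: α=1, u≡10; β=4, v≡5 (mod 13); (10|13)=+1, (5|13)=-1; sign (−1)^0·+1^4·-1^1 = -1.
(a,b)_5: α=-1, u≡3; β=-2, v≡2 (mod 5); (3|5)=-1, (2|5)=-1; sign (−1)^0·-1^-2·-1^-1 = -1.
(a,b)_∞: sgn(-139035)=−, sgn(2)=+, so +1.
(-139035, 2 / ℚ) ramifies at {2, 3, 5, 13}: a division algebra.

[2, 3, 5, 13]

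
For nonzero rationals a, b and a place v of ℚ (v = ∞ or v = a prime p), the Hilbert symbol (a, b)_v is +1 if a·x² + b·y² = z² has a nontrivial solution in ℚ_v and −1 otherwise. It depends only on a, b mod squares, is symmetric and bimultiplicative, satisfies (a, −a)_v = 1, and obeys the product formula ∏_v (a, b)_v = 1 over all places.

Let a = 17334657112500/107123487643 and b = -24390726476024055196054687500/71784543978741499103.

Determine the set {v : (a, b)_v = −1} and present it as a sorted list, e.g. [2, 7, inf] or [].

[2, 5, 13, 31]

Mod squares: a ≡ 4032015, b ≡ -2093. Check v ∈ {∞, 2, 3, 5, 7, 11, 13, 17, 19, 23, 29, 31}.
v=19: a=19^-2·(≡5), b=19^-4·(≡11) mod 19; (5|19)=+1, (11|19)=+1; (−1)^{-2·-4·9}·(+1)^-4·(+1)^-2 = +1.
v=17: a=17^2·(≡12), b=17^6·(≡4) mod 17; (12|17)=-1, (4|17)=+1; (−1)^{2·6·8}·(-1)^6·(+1)^2 = +1.
v=23: a=23^-3·(≡22), b=23^-5·(≡16) mod 23; (22|23)=-1, (16|23)=+1; (−1)^{-3·-5·11}·(-1)^-5·(+1)^-3 = +1.
v=∞: 4032015 > 0 and -2093 < 0  ⇒  (a,b)_∞ = +1.
v=3: a=3^5·(≡2), b=3^6·(≡1) mod 3; (2|3)=-1, (1|3)=+1; (−1)^{5·6·1}·(-1)^6·(+1)^5 = +1.
v=7: a=7^2·(≡1), b=7^5·(≡1) mod 7; (1|7)=+1, (1|7)=+1; (−1)^{2·5·3}·(+1)^5·(+1)^2 = +1.
v=5: a=5^5·(≡2), b=5^10·(≡3) mod 5; (2|5)=-1, (3|5)=-1; (−1)^{5·10·2}·(-1)^10·(-1)^5 = -1.
v=2: v_2(a)=2, v_2(b)=2; units ≡ 7, 3 (mod 8); ε·ε+αω+βω = 1·1+2·1+2·0 ≡ 1  ⇒  (a,b)_2 = -1.
v=13: a=13^1·(≡4), b=13^3·(≡7) mod 13; (4|13)=+1, (7|13)=-1; (−1)^{1·3·6}·(+1)^3·(-1)^1 = -1.
v=29: a=29^-3·(≡16), b=29^-4·(≡28) mod 29; (16|29)=+1, (28|29)=+1; (−1)^{-3·-4·14}·(+1)^-4·(+1)^-3 = +1.
v=11: a=11^0·(≡5), b=11^-2·(≡6) mod 11; (5|11)=+1, (6|11)=-1; (−1)^{0·-2·5}·(+1)^-2·(-1)^0 = +1.
v=31: a=31^1·(≡7), b=31^2·(≡13) mod 31; (7|31)=+1, (13|31)=-1; (−1)^{1·2·15}·(+1)^2·(-1)^1 = -1.
Ram(4032015, -2093) = {2, 5, 13, 31}; no ℚ_2-point on the conic.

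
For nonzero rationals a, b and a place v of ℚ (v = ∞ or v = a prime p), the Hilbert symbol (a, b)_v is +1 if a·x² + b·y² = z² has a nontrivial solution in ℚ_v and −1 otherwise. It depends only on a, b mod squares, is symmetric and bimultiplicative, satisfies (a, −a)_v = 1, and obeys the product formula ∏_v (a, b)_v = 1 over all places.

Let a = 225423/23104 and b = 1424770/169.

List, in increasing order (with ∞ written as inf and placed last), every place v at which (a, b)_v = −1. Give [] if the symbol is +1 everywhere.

[5, 17]

Mod squares: a ≡ 23, b ≡ 4930. Check v ∈ {∞, 2, 3, 5, 11, 13, 17, 19, 23, 29}.
v=23: a=23^1·(≡6), b=23^0·(≡13) mod 23; (6|23)=+1, (13|23)=+1; (−1)^{1·0·11}·(+1)^0·(+1)^1 = +1.
v=17: a=17^0·(≡3), b=17^3·(≡16) mod 17; (3|17)=-1, (16|17)=+1; (−1)^{0·3·8}·(-1)^3·(+1)^0 = -1.
v=2: v_2(a)=-6, v_2(b)=1; units ≡ 7, 1 (mod 8); ε·ε+αω+βω = 1·0+-6·0+1·0 ≡ 0  ⇒  (a,b)_2 = +1.
v=11: a=11^2·(≡1), b=11^0·(≡7) mod 11; (1|11)=+1, (7|11)=-1; (−1)^{2·0·5}·(+1)^0·(-1)^2 = +1.
v=∞: 23 > 0 and 4930 > 0  ⇒  (a,b)_∞ = +1.
v=5: a=5^0·(≡2), b=5^1·(≡1) mod 5; (2|5)=-1, (1|5)=+1; (−1)^{0·1·2}·(-1)^1·(+1)^0 = -1.
v=19: a=19^-2·(≡1), b=19^0·(≡1) mod 19; (1|19)=+1, (1|19)=+1; (−1)^{-2·0·9}·(+1)^0·(+1)^-2 = +1.
v=29: a=29^0·(≡9), b=29^1·(≡5) mod 29; (9|29)=+1, (5|29)=+1; (−1)^{0·1·14}·(+1)^1·(+1)^0 = +1.
v=3: a=3^4·(≡2), b=3^0·(≡1) mod 3; (2|3)=-1, (1|3)=+1; (−1)^{4·0·1}·(-1)^0·(+1)^4 = +1.
v=13: a=13^0·(≡1), b=13^-2·(≡9) mod 13; (1|13)=+1, (9|13)=+1; (−1)^{0·-2·6}·(+1)^-2·(+1)^0 = +1.
(23, 4930 / ℚ) ramifies at {5, 17}: a division algebra.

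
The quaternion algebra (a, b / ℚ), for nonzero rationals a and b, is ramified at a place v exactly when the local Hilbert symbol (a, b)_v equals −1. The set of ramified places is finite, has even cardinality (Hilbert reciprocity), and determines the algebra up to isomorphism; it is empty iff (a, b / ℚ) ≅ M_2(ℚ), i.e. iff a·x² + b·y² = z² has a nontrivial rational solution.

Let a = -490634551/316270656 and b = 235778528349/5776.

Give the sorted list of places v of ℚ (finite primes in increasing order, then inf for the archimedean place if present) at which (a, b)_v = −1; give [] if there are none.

(a, b) ≡ (-33511, 351509) mod (ℚ^×)²; places V = {2, 3, 7, 11, 13, 17, 19, 23, 29, 31, 47, ∞}.
(a,b)_13: α=-2, u≡1; β=2, v≡2 (mod 13); (1|13)=+1, (2|13)=-1; sign (−1)^0·+1^2·-1^-2 = +1.
(a,b)_47: α=1, u≡29; β=0, v≡38 (mod 47); (29|47)=-1, (38|47)=-1; sign (−1)^0·-1^0·-1^1 = -1.
(a,b)_∞: sgn(-33511)=−, sgn(351509)=+, so +1.
(a,b)_23: α=1, u≡17; β=1, v≡21 (mod 23); (17|23)=-1, (21|23)=-1; sign (−1)^1·-1^1·-1^1 = -1.
(a,b)_29: α=0, u≡9; β=1, v≡25 (mod 29); (9|29)=+1, (25|29)=+1; sign (−1)^0·+1^1·+1^0 = +1.
(a,b)_2: α=-6, β=-4; u≡1, v≡5 (mod 8); ε(u)ε(v)=0·0, αω(v)=-6·1, βω(u)=-4·0; sum ≡ 0  ⇒  +1.
(a,b)_3: α=-4, u≡2; β=4, v≡2 (mod 3); (2|3)=-1, (2|3)=-1; sign (−1)^0·-1^4·-1^-4 = +1.
(a,b)_17: α=0, u≡13; β=1, v≡10 (mod 17); (13|17)=+1, (10|17)=-1; sign (−1)^0·+1^1·-1^0 = +1.
(a,b)_7: α=0, u≡3; β=2, v≡2 (mod 7); (3|7)=-1, (2|7)=+1; sign (−1)^0·-1^2·+1^0 = +1.
(a,b)_19: α=-2, u≡6; β=-2, v≡7 (mod 19); (6|19)=+1, (7|19)=+1; sign (−1)^0·+1^-2·+1^-2 = +1.
(a,b)_11: α=4, u≡8; β=0, v≡1 (mod 11); (8|11)=-1, (1|11)=+1; sign (−1)^0·-1^0·+1^4 = +1.
(a,b)_31: α=1, u≡14; β=1, v≡15 (mod 31); (14|31)=+1, (15|31)=-1; sign (−1)^1·+1^1·-1^1 = +1.
|Ram(-33511, 351509)| = 2, even; anisotropic at {23, 47}.

[23, 47]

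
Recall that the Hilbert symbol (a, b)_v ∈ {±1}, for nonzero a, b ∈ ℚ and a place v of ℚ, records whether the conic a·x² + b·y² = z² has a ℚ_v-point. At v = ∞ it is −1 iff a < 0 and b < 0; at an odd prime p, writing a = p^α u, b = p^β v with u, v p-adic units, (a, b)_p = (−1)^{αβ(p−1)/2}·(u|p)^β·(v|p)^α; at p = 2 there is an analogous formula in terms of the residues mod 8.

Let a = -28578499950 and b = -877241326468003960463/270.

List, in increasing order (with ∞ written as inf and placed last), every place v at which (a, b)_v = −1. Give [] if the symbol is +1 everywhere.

Mod squares: a ≡ -462, b ≡ -4290. Check v ∈ {∞, 2, 3, 5, 7, 11, 13}.
v=∞: -462 < 0 and -4290 < 0  ⇒  (a,b)_∞ = -1.
v=5: a=5^2·(≡2), b=5^-1·(≡3) mod 5; (2|5)=-1, (3|5)=-1; (−1)^{2·-1·2}·(-1)^-1·(-1)^2 = -1.
v=7: a=7^1·(≡1), b=7^2·(≡4) mod 7; (1|7)=+1, (4|7)=+1; (−1)^{1·2·3}·(+1)^2·(+1)^1 = +1.
v=2: v_2(a)=1, v_2(b)=-1; units ≡ 1, 7 (mod 8); ε·ε+αω+βω = 0·1+1·0+-1·0 ≡ 0  ⇒  (a,b)_2 = +1.
v=13: a=13^2·(≡8), b=13^7·(≡7) mod 13; (8|13)=-1, (7|13)=-1; (−1)^{2·7·6}·(-1)^7·(-1)^2 = -1.
v=11: a=11^5·(≡2), b=11^11·(≡7) mod 11; (2|11)=-1, (7|11)=-1; (−1)^{5·11·5}·(-1)^11·(-1)^5 = -1.
v=3: a=3^1·(≡2), b=3^-3·(≡1) mod 3; (2|3)=-1, (1|3)=+1; (−1)^{1·-3·1}·(-1)^-3·(+1)^1 = +1.
|Ram(-462, -4290)| = 4, even; anisotropic at {5, 11, 13, ∞}.

[5, 11, 13, inf]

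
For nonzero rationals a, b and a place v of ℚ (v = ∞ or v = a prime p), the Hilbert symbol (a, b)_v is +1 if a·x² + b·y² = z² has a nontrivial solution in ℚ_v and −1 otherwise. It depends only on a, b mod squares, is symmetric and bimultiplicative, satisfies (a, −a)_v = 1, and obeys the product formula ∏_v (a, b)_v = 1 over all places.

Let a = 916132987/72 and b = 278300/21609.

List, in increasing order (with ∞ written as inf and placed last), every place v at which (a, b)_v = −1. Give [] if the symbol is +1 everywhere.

[2, 23, 31, 37]

(a, b) ≡ (15142694, 23) mod (ℚ^×)²; places V = {2, 3, 5, 7, 11, 23, 31, 37, 41, ∞}.
(a,b)_11: α=2, u≡6; β=2, v≡9 (mod 11); (6|11)=-1, (9|11)=+1; sign (−1)^0·-1^2·+1^2 = +1.
(a,b)_41: α=1, u≡17; β=0, v≡37 (mod 41); (17|41)=-1, (37|41)=+1; sign (−1)^0·-1^0·+1^1 = +1.
(a,b)_2: α=-3, β=2; u≡3, v≡7 (mod 8); ε(u)ε(v)=1·1, αω(v)=-3·0, βω(u)=2·1; sum ≡ 1  ⇒  -1.
(a,b)_3: α=-2, u≡2; β=-2, v≡2 (mod 3); (2|3)=-1, (2|3)=-1; sign (−1)^0·-1^-2·-1^-2 = +1.
(a,b)_∞: sgn(15142694)=+, sgn(23)=+, so +1.
(a,b)_7: α=1, u≡2; β=-4, v≡4 (mod 7); (2|7)=+1, (4|7)=+1; sign (−1)^0·+1^-4·+1^1 = +1.
(a,b)_31: α=1, u≡16; β=0, v≡22 (mod 31); (16|31)=+1, (22|31)=-1; sign (−1)^0·+1^0·-1^1 = -1.
(a,b)_5: α=0, u≡1; β=2, v≡3 (mod 5); (1|5)=+1, (3|5)=-1; sign (−1)^0·+1^2·-1^0 = +1.
(a,b)_23: α=1, u≡3; β=1, v≡4 (mod 23); (3|23)=+1, (4|23)=+1; sign (−1)^1·+1^1·+1^1 = -1.
(a,b)_37: α=1, u≡6; β=0, v≡23 (mod 37); (6|37)=-1, (23|37)=-1; sign (−1)^0·-1^0·-1^1 = -1.
(15142694, 23 / ℚ) ramifies at {2, 23, 31, 37}: a division algebra.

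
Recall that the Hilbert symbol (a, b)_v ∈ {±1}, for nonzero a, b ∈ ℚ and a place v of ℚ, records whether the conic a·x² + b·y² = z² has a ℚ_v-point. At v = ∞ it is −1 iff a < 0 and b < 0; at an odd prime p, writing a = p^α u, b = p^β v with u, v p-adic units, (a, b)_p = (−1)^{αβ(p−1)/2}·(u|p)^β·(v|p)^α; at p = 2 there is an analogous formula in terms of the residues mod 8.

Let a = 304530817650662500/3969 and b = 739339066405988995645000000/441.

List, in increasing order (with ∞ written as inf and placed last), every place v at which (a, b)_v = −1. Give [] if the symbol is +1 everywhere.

[5, 19]

Mod squares: a ≡ 2185, b ≡ 69445. Check v ∈ {∞, 2, 3, 5, 7, 17, 19, 23, 43}.
v=∞: 2185 > 0 and 69445 > 0  ⇒  (a,b)_∞ = +1.
v=19: a=19^3·(≡4), b=19^5·(≡4) mod 19; (4|19)=+1, (4|19)=+1; (−1)^{3·5·9}·(+1)^5·(+1)^3 = -1.
v=7: a=7^-2·(≡4), b=7^-2·(≡3) mod 7; (4|7)=+1, (3|7)=-1; (−1)^{-2·-2·3}·(+1)^-2·(-1)^-2 = +1.
v=43: a=43^2·(≡21), b=43^3·(≡21) mod 43; (21|43)=+1, (21|43)=+1; (−1)^{2·3·21}·(+1)^3·(+1)^2 = +1.
v=5: a=5^5·(≡3), b=5^7·(≡1) mod 5; (3|5)=-1, (1|5)=+1; (−1)^{5·7·2}·(-1)^7·(+1)^5 = -1.
v=2: v_2(a)=2, v_2(b)=6; units ≡ 1, 5 (mod 8); ε·ε+αω+βω = 0·0+2·1+6·0 ≡ 0  ⇒  (a,b)_2 = +1.
v=3: a=3^-4·(≡1), b=3^-2·(≡1) mod 3; (1|3)=+1, (1|3)=+1; (−1)^{-4·-2·1}·(+1)^-2·(+1)^-4 = +1.
v=23: a=23^1·(≡18), b=23^2·(≡16) mod 23; (18|23)=+1, (16|23)=+1; (−1)^{1·2·11}·(+1)^2·(+1)^1 = +1.
v=17: a=17^4·(≡16), b=17^5·(≡14) mod 17; (16|17)=+1, (14|17)=-1; (−1)^{4·5·8}·(+1)^5·(-1)^4 = +1.
Ram(2185, 69445) = {5, 19}; no ℚ_5-point on the conic.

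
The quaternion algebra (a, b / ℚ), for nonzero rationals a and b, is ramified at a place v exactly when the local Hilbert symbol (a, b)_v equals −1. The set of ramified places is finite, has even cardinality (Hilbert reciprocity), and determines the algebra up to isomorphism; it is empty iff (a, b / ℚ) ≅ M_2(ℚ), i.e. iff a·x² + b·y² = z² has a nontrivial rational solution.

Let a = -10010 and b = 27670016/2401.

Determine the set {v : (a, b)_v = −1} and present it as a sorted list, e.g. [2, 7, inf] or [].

(a, b) ≡ (-10010, 374) mod (ℚ^×)²; places V = {2, 5, 7, 11, 13, 17, ∞}.
(a,b)_5: α=1, u≡3; β=0, v≡1 (mod 5); (3|5)=-1, (1|5)=+1; sign (−1)^0·-1^0·+1^1 = +1.
(a,b)_11: α=1, u≡3; β=1, v≡3 (mod 11); (3|11)=+1, (3|11)=+1; sign (−1)^1·+1^1·+1^1 = -1.
(a,b)_17: α=0, u≡3; β=3, v≡14 (mod 17); (3|17)=-1, (14|17)=-1; sign (−1)^0·-1^3·-1^0 = -1.
(a,b)_13: α=1, u≡10; β=0, v≡4 (mod 13); (10|13)=+1, (4|13)=+1; sign (−1)^0·+1^0·+1^1 = +1.
(a,b)_∞: sgn(-10010)=−, sgn(374)=+, so +1.
(a,b)_7: α=1, u≡5; β=-4, v≡3 (mod 7); (5|7)=-1, (3|7)=-1; sign (−1)^0·-1^-4·-1^1 = -1.
(a,b)_2: α=1, β=9; u≡3, v≡3 (mod 8); ε(u)ε(v)=1·1, αω(v)=1·1, βω(u)=9·1; sum ≡ 1  ⇒  -1.
Ram(-10010, 374) = {2, 7, 11, 17}; no ℚ_2-point on the conic.

[2, 7, 11, 17]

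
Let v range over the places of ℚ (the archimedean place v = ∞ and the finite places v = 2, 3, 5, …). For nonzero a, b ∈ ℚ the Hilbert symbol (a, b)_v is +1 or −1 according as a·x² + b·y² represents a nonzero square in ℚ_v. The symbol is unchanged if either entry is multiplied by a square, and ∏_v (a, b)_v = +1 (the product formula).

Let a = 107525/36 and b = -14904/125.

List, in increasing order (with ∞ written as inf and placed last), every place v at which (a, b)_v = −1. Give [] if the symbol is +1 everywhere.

Mod squares: a ≡ 4301, b ≡ -230. Check v ∈ {∞, 2, 3, 5, 11, 17, 23}.
v=2: v_2(a)=-2, v_2(b)=3; units ≡ 5, 5 (mod 8); ε·ε+αω+βω = 0·0+-2·1+3·1 ≡ 1  ⇒  (a,b)_2 = -1.
v=11: a=11^1·(≡6), b=11^0·(≡3) mod 11; (6|11)=-1, (3|11)=+1; (−1)^{1·0·5}·(-1)^0·(+1)^1 = +1.
v=17: a=17^1·(≡9), b=17^0·(≡15) mod 17; (9|17)=+1, (15|17)=+1; (−1)^{1·0·8}·(+1)^0·(+1)^1 = +1.
v=5: a=5^2·(≡1), b=5^-3·(≡1) mod 5; (1|5)=+1, (1|5)=+1; (−1)^{2·-3·2}·(+1)^-3·(+1)^2 = +1.
v=23: a=23^1·(≡4), b=23^1·(≡18) mod 23; (4|23)=+1, (18|23)=+1; (−1)^{1·1·11}·(+1)^1·(+1)^1 = -1.
v=3: a=3^-2·(≡2), b=3^4·(≡1) mod 3; (2|3)=-1, (1|3)=+1; (−1)^{-2·4·1}·(-1)^4·(+1)^-2 = +1.
v=∞: 4301 > 0 and -230 < 0  ⇒  (a,b)_∞ = +1.
Ram(4301, -230) = {2, 23}; no ℚ_2-point on the conic.

[2, 23]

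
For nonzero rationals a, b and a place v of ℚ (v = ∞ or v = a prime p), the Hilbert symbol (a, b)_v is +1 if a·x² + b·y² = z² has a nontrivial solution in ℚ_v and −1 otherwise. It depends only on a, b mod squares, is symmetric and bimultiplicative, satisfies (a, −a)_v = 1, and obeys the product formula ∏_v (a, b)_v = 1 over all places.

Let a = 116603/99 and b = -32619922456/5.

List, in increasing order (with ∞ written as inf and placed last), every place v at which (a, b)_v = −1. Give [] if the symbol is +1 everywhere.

(a, b) ≡ (3553, -3230) mod (ℚ^×)²; places V = {2, 3, 5, 11, 17, 19, ∞}.
(a,b)_2: α=0, β=3; u≡1, v≡1 (mod 8); ε(u)ε(v)=0·0, αω(v)=0·0, βω(u)=3·0; sum ≡ 0  ⇒  +1.
(a,b)_11: α=-1, u≡4; β=2, v≡1 (mod 11); (4|11)=+1, (1|11)=+1; sign (−1)^0·+1^2·+1^-1 = +1.
(a,b)_5: α=0, u≡2; β=-1, v≡4 (mod 5); (2|5)=-1, (4|5)=+1; sign (−1)^0·-1^-1·+1^0 = -1.
(a,b)_3: α=-2, u≡1; β=0, v≡1 (mod 3); (1|3)=+1, (1|3)=+1; sign (−1)^0·+1^0·+1^-2 = +1.
(a,b)_17: α=1, u≡3; β=3, v≡5 (mod 17); (3|17)=-1, (5|17)=-1; sign (−1)^0·-1^3·-1^1 = +1.
(a,b)_19: α=3, u≡9; β=3, v≡6 (mod 19); (9|19)=+1, (6|19)=+1; sign (−1)^1·+1^3·+1^3 = -1.
(a,b)_∞: sgn(3553)=+, sgn(-3230)=−, so +1.
Ram(3553, -3230) = {5, 19}; no ℚ_5-point on the conic.

[5, 19]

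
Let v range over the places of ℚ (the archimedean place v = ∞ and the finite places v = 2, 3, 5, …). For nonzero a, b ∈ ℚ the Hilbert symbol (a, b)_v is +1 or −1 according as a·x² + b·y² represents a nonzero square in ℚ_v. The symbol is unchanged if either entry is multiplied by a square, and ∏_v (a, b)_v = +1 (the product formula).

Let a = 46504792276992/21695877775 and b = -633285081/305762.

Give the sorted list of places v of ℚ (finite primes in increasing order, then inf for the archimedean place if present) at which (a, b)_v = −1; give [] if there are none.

Mod squares: a ≡ 713, b ≡ -6882. Check v ∈ {∞, 2, 3, 5, 7, 11, 13, 17, 23, 31, 37}.
v=2: v_2(a)=14, v_2(b)=-1; units ≡ 1, 7 (mod 8); ε·ε+αω+βω = 0·1+14·0+-1·0 ≡ 0  ⇒  (a,b)_2 = +1.
v=17: a=17^0·(≡4), b=17^-2·(≡6) mod 17; (4|17)=+1, (6|17)=-1; (−1)^{0·-2·8}·(+1)^-2·(-1)^0 = +1.
v=5: a=5^-2·(≡2), b=5^0·(≡2) mod 5; (2|5)=-1, (2|5)=-1; (−1)^{-2·0·2}·(-1)^0·(-1)^-2 = +1.
v=3: a=3^2·(≡2), b=3^3·(≡1) mod 3; (2|3)=-1, (1|3)=+1; (−1)^{2·3·1}·(-1)^3·(+1)^2 = -1.
v=37: a=37^-2·(≡7), b=37^1·(≡28) mod 37; (7|37)=+1, (28|37)=+1; (−1)^{-2·1·18}·(+1)^1·(+1)^-2 = +1.
v=23: a=23^5·(≡2), b=23^-2·(≡8) mod 23; (2|23)=+1, (8|23)=+1; (−1)^{5·-2·11}·(+1)^-2·(+1)^5 = +1.
v=31: a=31^-1·(≡13), b=31^1·(≡12) mod 31; (13|31)=-1, (12|31)=-1; (−1)^{-1·1·15}·(-1)^1·(-1)^-1 = -1.
v=11: a=11^-2·(≡5), b=11^2·(≡1) mod 11; (5|11)=+1, (1|11)=+1; (−1)^{-2·2·5}·(+1)^2·(+1)^-2 = +1.
v=13: a=13^-2·(≡8), b=13^2·(≡7) mod 13; (8|13)=-1, (7|13)=-1; (−1)^{-2·2·6}·(-1)^2·(-1)^-2 = +1.
v=7: a=7^2·(≡5), b=7^0·(≡6) mod 7; (5|7)=-1, (6|7)=-1; (−1)^{2·0·3}·(-1)^0·(-1)^2 = +1.
v=∞: 713 > 0 and -6882 < 0  ⇒  (a,b)_∞ = +1.
|Ram(713, -6882)| = 2, even; anisotropic at {3, 31}.

[3, 31]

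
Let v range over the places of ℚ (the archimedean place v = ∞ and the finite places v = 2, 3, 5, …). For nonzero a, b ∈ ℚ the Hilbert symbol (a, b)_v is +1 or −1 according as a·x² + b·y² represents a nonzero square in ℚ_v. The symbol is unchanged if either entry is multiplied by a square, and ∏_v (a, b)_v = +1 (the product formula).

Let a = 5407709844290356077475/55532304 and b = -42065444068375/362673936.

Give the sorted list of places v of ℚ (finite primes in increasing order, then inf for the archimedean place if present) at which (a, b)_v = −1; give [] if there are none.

(a, b) ≡ (91, -7735) mod (ℚ^×)²; places V = {2, 3, 5, 7, 11, 13, 17, 23, 43, ∞}.
(a,b)_23: α=-2, u≡20; β=-4, v≡6 (mod 23); (20|23)=-1, (6|23)=+1; sign (−1)^0·-1^-4·+1^-2 = +1.
(a,b)_5: α=2, u≡1; β=3, v≡3 (mod 5); (1|5)=+1, (3|5)=-1; sign (−1)^0·+1^3·-1^2 = +1.
(a,b)_3: α=-8, u≡1; β=-4, v≡2 (mod 3); (1|3)=+1, (2|3)=-1; sign (−1)^0·+1^-4·-1^-8 = +1.
(a,b)_13: α=3, u≡6; β=1, v≡9 (mod 13); (6|13)=-1, (9|13)=+1; sign (−1)^0·-1^1·+1^3 = -1.
(a,b)_∞: sgn(91)=+, sgn(-7735)=−, so +1.
(a,b)_43: α=4, u≡3; β=2, v≡5 (mod 43); (3|43)=-1, (5|43)=-1; sign (−1)^0·-1^2·-1^4 = +1.
(a,b)_7: α=7, u≡6; β=7, v≡2 (mod 7); (6|7)=-1, (2|7)=+1; sign (−1)^1·-1^7·+1^7 = +1.
(a,b)_17: α=2, u≡7; β=1, v≡13 (mod 17); (7|17)=-1, (13|17)=+1; sign (−1)^0·-1^1·+1^2 = -1.
(a,b)_2: α=-4, β=-4; u≡3, v≡1 (mod 8); ε(u)ε(v)=1·0, αω(v)=-4·0, βω(u)=-4·1; sum ≡ 0  ⇒  +1.
(a,b)_11: α=2, u≡1; β=0, v≡1 (mod 11); (1|11)=+1, (1|11)=+1; sign (−1)^0·+1^0·+1^2 = +1.
(91, -7735 / ℚ) ramifies at {13, 17}: a division algebra.

[13, 17]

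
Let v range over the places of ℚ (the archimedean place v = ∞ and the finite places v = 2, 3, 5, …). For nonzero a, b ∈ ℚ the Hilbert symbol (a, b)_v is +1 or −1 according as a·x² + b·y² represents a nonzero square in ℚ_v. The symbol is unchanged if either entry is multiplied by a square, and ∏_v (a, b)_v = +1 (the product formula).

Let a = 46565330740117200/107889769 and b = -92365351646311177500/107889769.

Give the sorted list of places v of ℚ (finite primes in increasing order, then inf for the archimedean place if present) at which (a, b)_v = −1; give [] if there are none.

[19, 37]

(a, b) ≡ (37, -951159) mod (ℚ^×)²; places V = {2, 3, 5, 11, 13, 17, 19, 23, 37, 41, 47, ∞}.
(a,b)_19: α=2, u≡12; β=3, v≡16 (mod 19); (12|19)=-1, (16|19)=+1; sign (−1)^0·-1^3·+1^2 = -1.
(a,b)_∞: sgn(37)=+, sgn(-951159)=−, so +1.
(a,b)_47: α=-2, u≡12; β=-2, v≡21 (mod 47); (12|47)=+1, (21|47)=+1; sign (−1)^0·+1^-2·+1^-2 = +1.
(a,b)_5: α=2, u≡2; β=4, v≡4 (mod 5); (2|5)=-1, (4|5)=+1; sign (−1)^0·-1^4·+1^2 = +1.
(a,b)_17: α=-2, u≡5; β=-2, v≡16 (mod 17); (5|17)=-1, (16|17)=+1; sign (−1)^0·-1^-2·+1^-2 = +1.
(a,b)_37: α=1, u≡36; β=1, v≡14 (mod 37); (36|37)=+1, (14|37)=-1; sign (−1)^0·+1^1·-1^1 = -1.
(a,b)_41: α=2, u≡39; β=3, v≡14 (mod 41); (39|41)=+1, (14|41)=-1; sign (−1)^0·+1^3·-1^2 = +1.
(a,b)_23: α=2, u≡19; β=2, v≡18 (mod 23); (19|23)=-1, (18|23)=+1; sign (−1)^0·-1^2·+1^2 = +1.
(a,b)_13: α=-2, u≡5; β=-2, v≡9 (mod 13); (5|13)=-1, (9|13)=+1; sign (−1)^0·-1^-2·+1^-2 = +1.
(a,b)_2: α=4, β=2; u≡5, v≡1 (mod 8); ε(u)ε(v)=0·0, αω(v)=4·0, βω(u)=2·1; sum ≡ 0  ⇒  +1.
(a,b)_11: α=2, u≡4; β=3, v≡10 (mod 11); (4|11)=+1, (10|11)=-1; sign (−1)^0·+1^3·-1^2 = +1.
(a,b)_3: α=4, u≡1; β=1, v≡2 (mod 3); (1|3)=+1, (2|3)=-1; sign (−1)^0·+1^1·-1^4 = +1.
|Ram(37, -951159)| = 2, even; anisotropic at {19, 37}.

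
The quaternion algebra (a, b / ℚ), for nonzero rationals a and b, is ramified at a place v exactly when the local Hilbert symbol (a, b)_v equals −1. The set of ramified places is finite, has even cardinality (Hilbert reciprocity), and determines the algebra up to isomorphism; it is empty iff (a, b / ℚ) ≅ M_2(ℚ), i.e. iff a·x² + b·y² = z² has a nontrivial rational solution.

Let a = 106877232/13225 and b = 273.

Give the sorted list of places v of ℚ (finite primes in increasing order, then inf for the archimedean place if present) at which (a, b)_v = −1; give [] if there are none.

[7, 13]

(a, b) ≡ (187, 273) mod (ℚ^×)²; places V = {2, 3, 5, 7, 11, 13, 17, 23, ∞}.
(a,b)_11: α=1, u≡7; β=0, v≡9 (mod 11); (7|11)=-1, (9|11)=+1; sign (−1)^0·-1^0·+1^1 = +1.
(a,b)_3: α=6, u≡1; β=1, v≡1 (mod 3); (1|3)=+1, (1|3)=+1; sign (−1)^0·+1^1·+1^6 = +1.
(a,b)_∞: sgn(187)=+, sgn(273)=+, so +1.
(a,b)_2: α=4, β=0; u≡3, v≡1 (mod 8); ε(u)ε(v)=1·0, αω(v)=4·0, βω(u)=0·1; sum ≡ 0  ⇒  +1.
(a,b)_5: α=-2, u≡3; β=0, v≡3 (mod 5); (3|5)=-1, (3|5)=-1; sign (−1)^0·-1^0·-1^-2 = +1.
(a,b)_23: α=-2, u≡2; β=0, v≡20 (mod 23); (2|23)=+1, (20|23)=-1; sign (−1)^0·+1^0·-1^-2 = +1.
(a,b)_7: α=2, u≡5; β=1, v≡4 (mod 7); (5|7)=-1, (4|7)=+1; sign (−1)^0·-1^1·+1^2 = -1.
(a,b)_17: α=1, u≡10; β=0, v≡1 (mod 17); (10|17)=-1, (1|17)=+1; sign (−1)^0·-1^0·+1^1 = +1.
(a,b)_13: α=0, u≡5; β=1, v≡8 (mod 13); (5|13)=-1, (8|13)=-1; sign (−1)^0·-1^1·-1^0 = -1.
(187, 273 / ℚ) ramifies at {7, 13}: a division algebra.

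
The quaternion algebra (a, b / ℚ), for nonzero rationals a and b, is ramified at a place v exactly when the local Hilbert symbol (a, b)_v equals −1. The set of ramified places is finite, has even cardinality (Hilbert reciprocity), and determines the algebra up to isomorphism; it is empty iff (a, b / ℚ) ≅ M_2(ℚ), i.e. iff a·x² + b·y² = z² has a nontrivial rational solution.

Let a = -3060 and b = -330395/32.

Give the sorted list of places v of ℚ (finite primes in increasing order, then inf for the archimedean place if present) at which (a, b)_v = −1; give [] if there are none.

Mod squares: a ≡ -85, b ≡ -3910. Check v ∈ {∞, 2, 3, 5, 13, 17, 23}.
v=2: v_2(a)=2, v_2(b)=-5; units ≡ 3, 5 (mod 8); ε·ε+αω+βω = 1·0+2·1+-5·1 ≡ 1  ⇒  (a,b)_2 = -1.
v=23: a=23^0·(≡22), b=23^1·(≡19) mod 23; (22|23)=-1, (19|23)=-1; (−1)^{0·1·11}·(-1)^1·(-1)^0 = -1.
v=13: a=13^0·(≡8), b=13^2·(≡10) mod 13; (8|13)=-1, (10|13)=+1; (−1)^{0·2·6}·(-1)^2·(+1)^0 = +1.
v=17: a=17^1·(≡7), b=17^1·(≡2) mod 17; (7|17)=-1, (2|17)=+1; (−1)^{1·1·8}·(-1)^1·(+1)^1 = -1.
v=3: a=3^2·(≡2), b=3^0·(≡2) mod 3; (2|3)=-1, (2|3)=-1; (−1)^{2·0·1}·(-1)^0·(-1)^2 = +1.
v=5: a=5^1·(≡3), b=5^1·(≡3) mod 5; (3|5)=-1, (3|5)=-1; (−1)^{1·1·2}·(-1)^1·(-1)^1 = +1.
v=∞: -85 < 0 and -3910 < 0  ⇒  (a,b)_∞ = -1.
|Ram(-85, -3910)| = 4, even; anisotropic at {2, 17, 23, ∞}.

[2, 17, 23, inf]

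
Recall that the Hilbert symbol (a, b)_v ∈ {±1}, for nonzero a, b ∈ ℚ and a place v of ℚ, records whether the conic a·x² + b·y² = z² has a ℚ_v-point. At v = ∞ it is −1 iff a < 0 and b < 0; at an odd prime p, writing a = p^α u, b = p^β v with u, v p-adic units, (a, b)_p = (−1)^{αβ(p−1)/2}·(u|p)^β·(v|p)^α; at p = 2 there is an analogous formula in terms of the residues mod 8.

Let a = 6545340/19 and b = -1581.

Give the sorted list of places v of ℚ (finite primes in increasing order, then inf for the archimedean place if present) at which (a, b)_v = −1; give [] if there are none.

(a, b) ≡ (3454485, -1581) mod (ℚ^×)²; places V = {2, 3, 5, 17, 19, 23, 31, ∞}.
(a,b)_2: α=2, β=0; u≡5, v≡3 (mod 8); ε(u)ε(v)=0·1, αω(v)=2·1, βω(u)=0·1; sum ≡ 0  ⇒  +1.
(a,b)_3: α=3, u≡2; β=1, v≡1 (mod 3); (2|3)=-1, (1|3)=+1; sign (−1)^1·-1^1·+1^3 = +1.
(a,b)_5: α=1, u≡2; β=0, v≡4 (mod 5); (2|5)=-1, (4|5)=+1; sign (−1)^0·-1^0·+1^1 = +1.
(a,b)_23: α=1, u≡17; β=0, v≡6 (mod 23); (17|23)=-1, (6|23)=+1; sign (−1)^0·-1^0·+1^1 = +1.
(a,b)_17: α=1, u≡2; β=1, v≡9 (mod 17); (2|17)=+1, (9|17)=+1; sign (−1)^0·+1^1·+1^1 = +1.
(a,b)_∞: sgn(3454485)=+, sgn(-1581)=−, so +1.
(a,b)_31: α=1, u≡13; β=1, v≡11 (mod 31); (13|31)=-1, (11|31)=-1; sign (−1)^1·-1^1·-1^1 = -1.
(a,b)_19: α=-1, u≡11; β=0, v≡15 (mod 19); (11|19)=+1, (15|19)=-1; sign (−1)^0·+1^0·-1^-1 = -1.
(3454485, -1581 / ℚ) ramifies at {19, 31}: a division algebra.

[19, 31]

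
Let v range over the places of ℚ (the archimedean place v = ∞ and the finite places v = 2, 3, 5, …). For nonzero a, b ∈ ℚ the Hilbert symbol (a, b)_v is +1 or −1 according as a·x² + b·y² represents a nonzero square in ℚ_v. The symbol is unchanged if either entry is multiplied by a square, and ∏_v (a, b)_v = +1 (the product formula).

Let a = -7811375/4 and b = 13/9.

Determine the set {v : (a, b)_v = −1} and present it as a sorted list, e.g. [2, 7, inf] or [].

Mod squares: a ≡ -312455, b ≡ 13. Check v ∈ {∞, 2, 3, 5, 11, 13, 19, 23}.
v=2: v_2(a)=-2, v_2(b)=0; units ≡ 1, 5 (mod 8); ε·ε+αω+βω = 0·0+-2·1+0·0 ≡ 0  ⇒  (a,b)_2 = +1.
v=13: a=13^1·(≡6), b=13^1·(≡3) mod 13; (6|13)=-1, (3|13)=+1; (−1)^{1·1·6}·(-1)^1·(+1)^1 = -1.
v=11: a=11^1·(≡6), b=11^0·(≡10) mod 11; (6|11)=-1, (10|11)=-1; (−1)^{1·0·5}·(-1)^0·(-1)^1 = -1.
v=3: a=3^0·(≡1), b=3^-2·(≡1) mod 3; (1|3)=+1, (1|3)=+1; (−1)^{0·-2·1}·(+1)^-2·(+1)^0 = +1.
v=19: a=19^1·(≡4), b=19^0·(≡12) mod 19; (4|19)=+1, (12|19)=-1; (−1)^{1·0·9}·(+1)^0·(-1)^1 = -1.
v=5: a=5^3·(≡1), b=5^0·(≡2) mod 5; (1|5)=+1, (2|5)=-1; (−1)^{3·0·2}·(+1)^0·(-1)^3 = -1.
v=∞: -312455 < 0 and 13 > 0  ⇒  (a,b)_∞ = +1.
v=23: a=23^1·(≡4), b=23^0·(≡4) mod 23; (4|23)=+1, (4|23)=+1; (−1)^{1·0·11}·(+1)^0·(+1)^1 = +1.
(-312455, 13 / ℚ) ramifies at {5, 11, 13, 19}: a division algebra.

[5, 11, 13, 19]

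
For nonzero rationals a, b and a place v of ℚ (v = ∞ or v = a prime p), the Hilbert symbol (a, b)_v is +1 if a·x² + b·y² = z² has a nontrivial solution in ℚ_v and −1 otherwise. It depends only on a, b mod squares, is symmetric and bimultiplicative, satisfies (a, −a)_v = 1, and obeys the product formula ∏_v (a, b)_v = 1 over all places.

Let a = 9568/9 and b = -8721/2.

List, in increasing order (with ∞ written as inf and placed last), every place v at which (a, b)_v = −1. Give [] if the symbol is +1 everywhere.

[17, 23]

(a, b) ≡ (598, -1938) mod (ℚ^×)²; places V = {2, 3, 13, 17, 19, 23, ∞}.
(a,b)_13: α=1, u≡11; β=0, v≡1 (mod 13); (11|13)=-1, (1|13)=+1; sign (−1)^0·-1^0·+1^1 = +1.
(a,b)_23: α=1, u≡13; β=0, v≡21 (mod 23); (13|23)=+1, (21|23)=-1; sign (−1)^0·+1^0·-1^1 = -1.
(a,b)_∞: sgn(598)=+, sgn(-1938)=−, so +1.
(a,b)_3: α=-2, u≡1; β=3, v≡2 (mod 3); (1|3)=+1, (2|3)=-1; sign (−1)^0·+1^3·-1^-2 = +1.
(a,b)_2: α=5, β=-1; u≡3, v≡7 (mod 8); ε(u)ε(v)=1·1, αω(v)=5·0, βω(u)=-1·1; sum ≡ 0  ⇒  +1.
(a,b)_17: α=0, u≡11; β=1, v≡7 (mod 17); (11|17)=-1, (7|17)=-1; sign (−1)^0·-1^1·-1^0 = -1.
(a,b)_19: α=0, u≡16; β=1, v≡8 (mod 19); (16|19)=+1, (8|19)=-1; sign (−1)^0·+1^1·-1^0 = +1.
|Ram(598, -1938)| = 2, even; anisotropic at {17, 23}.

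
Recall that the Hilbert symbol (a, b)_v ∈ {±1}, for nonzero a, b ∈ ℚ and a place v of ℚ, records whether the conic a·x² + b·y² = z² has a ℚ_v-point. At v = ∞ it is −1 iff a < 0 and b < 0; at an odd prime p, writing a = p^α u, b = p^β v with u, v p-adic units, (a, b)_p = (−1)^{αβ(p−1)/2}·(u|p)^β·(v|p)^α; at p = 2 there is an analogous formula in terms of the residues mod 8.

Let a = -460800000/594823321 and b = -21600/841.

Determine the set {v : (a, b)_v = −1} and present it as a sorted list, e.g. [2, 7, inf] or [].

Mod squares: a ≡ -5, b ≡ -6. Check v ∈ {∞, 2, 3, 5, 29}.
v=3: a=3^2·(≡1), b=3^3·(≡1) mod 3; (1|3)=+1, (1|3)=+1; (−1)^{2·3·1}·(+1)^3·(+1)^2 = +1.
v=29: a=29^-6·(≡24), b=29^-2·(≡5) mod 29; (24|29)=+1, (5|29)=+1; (−1)^{-6·-2·14}·(+1)^-2·(+1)^-6 = +1.
v=∞: -5 < 0 and -6 < 0  ⇒  (a,b)_∞ = -1.
v=2: v_2(a)=14, v_2(b)=5; units ≡ 3, 5 (mod 8); ε·ε+αω+βω = 1·0+14·1+5·1 ≡ 1  ⇒  (a,b)_2 = -1.
v=5: a=5^5·(≡4), b=5^2·(≡1) mod 5; (4|5)=+1, (1|5)=+1; (−1)^{5·2·2}·(+1)^2·(+1)^5 = +1.
Ram(-5, -6) = {2, ∞}; no ℚ_2-point on the conic.

[2, inf]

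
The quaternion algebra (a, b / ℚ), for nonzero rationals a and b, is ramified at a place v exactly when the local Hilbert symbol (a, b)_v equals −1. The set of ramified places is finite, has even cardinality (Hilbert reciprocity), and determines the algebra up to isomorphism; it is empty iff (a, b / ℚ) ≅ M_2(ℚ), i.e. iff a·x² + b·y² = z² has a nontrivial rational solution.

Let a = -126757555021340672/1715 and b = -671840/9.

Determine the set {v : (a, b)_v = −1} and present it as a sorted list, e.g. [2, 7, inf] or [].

[5, 7, 11, 13, 19, inf]

(a, b) ≡ (-170170, -41990) mod (ℚ^×)²; places V = {2, 3, 5, 7, 11, 13, 17, 19, ∞}.
(a,b)_11: α=1, u≡10; β=0, v≡2 (mod 11); (10|11)=-1, (2|11)=-1; sign (−1)^0·-1^0·-1^1 = -1.
(a,b)_2: α=13, β=5; u≡3, v≡5 (mod 8); ε(u)ε(v)=1·0, αω(v)=13·1, βω(u)=5·1; sum ≡ 0  ⇒  +1.
(a,b)_13: α=3, u≡10; β=1, v≡11 (mod 13); (10|13)=+1, (11|13)=-1; sign (−1)^0·+1^1·-1^3 = -1.
(a,b)_17: α=3, u≡10; β=1, v≡10 (mod 17); (10|17)=-1, (10|17)=-1; sign (−1)^0·-1^1·-1^3 = +1.
(a,b)_3: α=0, u≡2; β=-2, v≡1 (mod 3); (2|3)=-1, (1|3)=+1; sign (−1)^0·-1^-2·+1^0 = +1.
(a,b)_∞: sgn(-170170)=−, sgn(-41990)=−, so -1.
(a,b)_5: α=-1, u≡1; β=1, v≡3 (mod 5); (1|5)=+1, (3|5)=-1; sign (−1)^0·+1^1·-1^-1 = -1.
(a,b)_7: α=-3, u≡1; β=0, v≡3 (mod 7); (1|7)=+1, (3|7)=-1; sign (−1)^0·+1^0·-1^-3 = -1.
(a,b)_19: α=4, u≡18; β=1, v≡2 (mod 19); (18|19)=-1, (2|19)=-1; sign (−1)^0·-1^1·-1^4 = -1.
(-170170, -41990 / ℚ) ramifies at {5, 7, 11, 13, 19, ∞}: a division algebra.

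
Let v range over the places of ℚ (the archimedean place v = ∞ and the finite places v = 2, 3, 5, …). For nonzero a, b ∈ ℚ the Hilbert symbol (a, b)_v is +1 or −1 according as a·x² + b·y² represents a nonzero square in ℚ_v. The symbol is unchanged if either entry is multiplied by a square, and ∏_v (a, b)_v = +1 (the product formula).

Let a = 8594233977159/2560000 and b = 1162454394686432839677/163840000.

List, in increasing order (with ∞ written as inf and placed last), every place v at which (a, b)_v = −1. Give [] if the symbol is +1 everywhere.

[7, 17]

Mod squares: a ≡ 391, b ≡ 133. Check v ∈ {∞, 2, 3, 5, 7, 17, 19, 23}.
v=17: a=17^5·(≡5), b=17^8·(≡7) mod 17; (5|17)=-1, (7|17)=-1; (−1)^{5·8·8}·(-1)^8·(-1)^5 = -1.
v=5: a=5^-4·(≡4), b=5^-4·(≡3) mod 5; (4|5)=+1, (3|5)=-1; (−1)^{-4·-4·2}·(+1)^-4·(-1)^-4 = +1.
v=3: a=3^6·(≡1), b=3^8·(≡1) mod 3; (1|3)=+1, (1|3)=+1; (−1)^{6·8·1}·(+1)^8·(+1)^6 = +1.
v=7: a=7^0·(≡6), b=7^1·(≡6) mod 7; (6|7)=-1, (6|7)=-1; (−1)^{0·1·3}·(-1)^1·(-1)^0 = -1.
v=23: a=23^1·(≡5), b=23^2·(≡9) mod 23; (5|23)=-1, (9|23)=+1; (−1)^{1·2·11}·(-1)^2·(+1)^1 = +1.
v=19: a=19^2·(≡1), b=19^3·(≡16) mod 19; (1|19)=+1, (16|19)=+1; (−1)^{2·3·9}·(+1)^3·(+1)^2 = +1.
v=2: v_2(a)=-12, v_2(b)=-18; units ≡ 7, 5 (mod 8); ε·ε+αω+βω = 1·0+-12·1+-18·0 ≡ 0  ⇒  (a,b)_2 = +1.
v=∞: 391 > 0 and 133 > 0  ⇒  (a,b)_∞ = +1.
Ram(391, 133) = {7, 17}; no ℚ_7-point on the conic.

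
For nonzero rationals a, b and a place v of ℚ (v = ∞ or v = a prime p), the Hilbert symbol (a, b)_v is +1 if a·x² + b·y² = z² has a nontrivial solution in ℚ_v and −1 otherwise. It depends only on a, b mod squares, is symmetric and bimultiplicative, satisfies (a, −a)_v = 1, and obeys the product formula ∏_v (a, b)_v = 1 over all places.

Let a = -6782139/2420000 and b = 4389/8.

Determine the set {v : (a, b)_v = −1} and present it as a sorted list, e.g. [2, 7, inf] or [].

Mod squares: a ≡ -182, b ≡ 8778. Check v ∈ {∞, 2, 3, 5, 7, 11, 13, 19}.
v=19: a=19^0·(≡15), b=19^1·(≡17) mod 19; (15|19)=-1, (17|19)=+1; (−1)^{0·1·9}·(-1)^1·(+1)^0 = -1.
v=7: a=7^3·(≡1), b=7^1·(≡4) mod 7; (1|7)=+1, (4|7)=+1; (−1)^{3·1·3}·(+1)^1·(+1)^3 = -1.
v=3: a=3^2·(≡1), b=3^1·(≡1) mod 3; (1|3)=+1, (1|3)=+1; (−1)^{2·1·1}·(+1)^1·(+1)^2 = +1.
v=13: a=13^3·(≡3), b=13^0·(≡1) mod 13; (3|13)=+1, (1|13)=+1; (−1)^{3·0·6}·(+1)^0·(+1)^3 = +1.
v=∞: -182 < 0 and 8778 > 0  ⇒  (a,b)_∞ = +1.
v=2: v_2(a)=-5, v_2(b)=-3; units ≡ 5, 5 (mod 8); ε·ε+αω+βω = 0·0+-5·1+-3·1 ≡ 0  ⇒  (a,b)_2 = +1.
v=11: a=11^-2·(≡5), b=11^1·(≡10) mod 11; (5|11)=+1, (10|11)=-1; (−1)^{-2·1·5}·(+1)^1·(-1)^-2 = +1.
v=5: a=5^-4·(≡3), b=5^0·(≡3) mod 5; (3|5)=-1, (3|5)=-1; (−1)^{-4·0·2}·(-1)^0·(-1)^-4 = +1.
(-182, 8778 / ℚ) ramifies at {7, 19}: a division algebra.

[7, 19]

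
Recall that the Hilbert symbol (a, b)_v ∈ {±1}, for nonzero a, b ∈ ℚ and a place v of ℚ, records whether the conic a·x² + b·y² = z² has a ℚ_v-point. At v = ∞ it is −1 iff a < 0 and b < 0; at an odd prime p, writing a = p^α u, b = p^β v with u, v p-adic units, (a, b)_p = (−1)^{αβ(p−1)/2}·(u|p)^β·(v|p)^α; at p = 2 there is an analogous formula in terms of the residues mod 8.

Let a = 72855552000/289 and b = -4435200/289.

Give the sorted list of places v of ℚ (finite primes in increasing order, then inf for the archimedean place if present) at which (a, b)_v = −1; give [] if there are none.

[5, 11]

Mod squares: a ≡ 30, b ≡ -77. Check v ∈ {∞, 2, 3, 5, 7, 11, 17}.
v=∞: 30 > 0 and -77 < 0  ⇒  (a,b)_∞ = +1.
v=11: a=11^2·(≡2), b=11^1·(≡9) mod 11; (2|11)=-1, (9|11)=+1; (−1)^{2·1·5}·(-1)^1·(+1)^2 = -1.
v=7: a=7^2·(≡4), b=7^1·(≡6) mod 7; (4|7)=+1, (6|7)=-1; (−1)^{2·1·3}·(+1)^1·(-1)^2 = +1.
v=3: a=3^1·(≡1), b=3^2·(≡1) mod 3; (1|3)=+1, (1|3)=+1; (−1)^{1·2·1}·(+1)^2·(+1)^1 = +1.
v=5: a=5^3·(≡4), b=5^2·(≡3) mod 5; (4|5)=+1, (3|5)=-1; (−1)^{3·2·2}·(+1)^2·(-1)^3 = -1.
v=2: v_2(a)=15, v_2(b)=8; units ≡ 7, 3 (mod 8); ε·ε+αω+βω = 1·1+15·1+8·0 ≡ 0  ⇒  (a,b)_2 = +1.
v=17: a=17^-2·(≡15), b=17^-2·(≡15) mod 17; (15|17)=+1, (15|17)=+1; (−1)^{-2·-2·8}·(+1)^-2·(+1)^-2 = +1.
|Ram(30, -77)| = 2, even; anisotropic at {5, 11}.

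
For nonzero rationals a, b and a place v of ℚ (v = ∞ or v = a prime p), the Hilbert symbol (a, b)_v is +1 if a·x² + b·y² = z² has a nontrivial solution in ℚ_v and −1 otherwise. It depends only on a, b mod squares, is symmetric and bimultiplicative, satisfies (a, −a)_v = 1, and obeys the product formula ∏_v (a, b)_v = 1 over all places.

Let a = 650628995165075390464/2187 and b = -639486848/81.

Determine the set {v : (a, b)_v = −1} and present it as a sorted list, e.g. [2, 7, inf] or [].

[2, 11, 13, 31]

(a, b) ≡ (4773, -203918) mod (ℚ^×)²; places V = {2, 3, 7, 11, 13, 23, 31, 37, 43, ∞}.
(a,b)_∞: sgn(4773)=+, sgn(-203918)=−, so +1.
(a,b)_13: α=2, u≡11; β=1, v≡5 (mod 13); (11|13)=-1, (5|13)=-1; sign (−1)^0·-1^1·-1^2 = -1.
(a,b)_7: α=4, u≡3; β=2, v≡5 (mod 7); (3|7)=-1, (5|7)=-1; sign (−1)^0·-1^2·-1^4 = +1.
(a,b)_43: α=1, u≡6; β=0, v≡10 (mod 43); (6|43)=+1, (10|43)=+1; sign (−1)^0·+1^0·+1^1 = +1.
(a,b)_11: α=2, u≡7; β=1, v≡2 (mod 11); (7|11)=-1, (2|11)=-1; sign (−1)^0·-1^1·-1^2 = -1.
(a,b)_37: α=1, u≡31; β=0, v≡30 (mod 37); (31|37)=-1, (30|37)=+1; sign (−1)^0·-1^0·+1^1 = +1.
(a,b)_3: α=-7, u≡1; β=-4, v≡1 (mod 3); (1|3)=+1, (1|3)=+1; sign (−1)^0·+1^-4·+1^-7 = +1.
(a,b)_2: α=14, β=7; u≡5, v≡1 (mod 8); ε(u)ε(v)=0·0, αω(v)=14·0, βω(u)=7·1; sum ≡ 1  ⇒  -1.
(a,b)_31: α=2, u≡17; β=1, v≡18 (mod 31); (17|31)=-1, (18|31)=+1; sign (−1)^0·-1^1·+1^2 = -1.
(a,b)_23: α=2, u≡9; β=1, v≡8 (mod 23); (9|23)=+1, (8|23)=+1; sign (−1)^0·+1^1·+1^2 = +1.
(4773, -203918 / ℚ) ramifies at {2, 11, 13, 31}: a division algebra.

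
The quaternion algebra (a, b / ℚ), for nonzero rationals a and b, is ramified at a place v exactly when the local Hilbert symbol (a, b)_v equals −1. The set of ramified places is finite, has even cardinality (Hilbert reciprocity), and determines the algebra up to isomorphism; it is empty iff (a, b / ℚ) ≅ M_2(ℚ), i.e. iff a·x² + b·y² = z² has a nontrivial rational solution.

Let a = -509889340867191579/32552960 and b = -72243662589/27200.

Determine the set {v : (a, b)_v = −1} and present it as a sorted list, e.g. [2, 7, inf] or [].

[5, 7, 11, inf]

(a, b) ≡ (-2090, -357) mod (ℚ^×)²; places V = {2, 3, 5, 7, 11, 17, 19, ∞}.
(a,b)_∞: sgn(-2090)=−, sgn(-357)=−, so -1.
(a,b)_11: α=-1, u≡10; β=0, v≡7 (mod 11); (10|11)=-1, (7|11)=-1; sign (−1)^0·-1^0·-1^-1 = -1.
(a,b)_7: α=10, u≡3; β=7, v≡3 (mod 7); (3|7)=-1, (3|7)=-1; sign (−1)^0·-1^7·-1^10 = -1.
(a,b)_5: α=-1, u≡3; β=-2, v≡2 (mod 5); (3|5)=-1, (2|5)=-1; sign (−1)^0·-1^-2·-1^-1 = -1.
(a,b)_3: α=6, u≡1; β=5, v≡1 (mod 3); (1|3)=+1, (1|3)=+1; sign (−1)^0·+1^5·+1^6 = +1.
(a,b)_2: α=-11, β=-6; u≡3, v≡3 (mod 8); ε(u)ε(v)=1·1, αω(v)=-11·1, βω(u)=-6·1; sum ≡ 0  ⇒  +1.
(a,b)_17: α=-2, u≡4; β=-1, v≡16 (mod 17); (4|17)=+1, (16|17)=+1; sign (−1)^0·+1^-1·+1^-2 = +1.
(a,b)_19: α=5, u≡5; β=2, v≡6 (mod 19); (5|19)=+1, (6|19)=+1; sign (−1)^0·+1^2·+1^5 = +1.
Ram(-2090, -357) = {5, 7, 11, ∞}; no ℚ_5-point on the conic.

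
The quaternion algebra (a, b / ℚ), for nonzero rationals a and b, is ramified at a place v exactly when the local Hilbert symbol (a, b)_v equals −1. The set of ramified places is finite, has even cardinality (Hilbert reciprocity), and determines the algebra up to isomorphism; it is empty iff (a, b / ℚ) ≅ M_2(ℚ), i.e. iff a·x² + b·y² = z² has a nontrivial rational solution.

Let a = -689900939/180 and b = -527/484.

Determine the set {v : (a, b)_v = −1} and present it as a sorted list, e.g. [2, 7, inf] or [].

[5, 13, 31, inf]

Mod squares: a ≡ -1495, b ≡ -527. Check v ∈ {∞, 2, 3, 5, 7, 11, 13, 17, 23, 31}.
v=11: a=11^0·(≡5), b=11^-2·(≡3) mod 11; (5|11)=+1, (3|11)=+1; (−1)^{0·-2·5}·(+1)^-2·(+1)^0 = +1.
v=7: a=7^4·(≡5), b=7^0·(≡5) mod 7; (5|7)=-1, (5|7)=-1; (−1)^{4·0·3}·(-1)^0·(-1)^4 = +1.
v=23: a=23^1·(≡9), b=23^0·(≡2) mod 23; (9|23)=+1, (2|23)=+1; (−1)^{1·0·11}·(+1)^0·(+1)^1 = +1.
v=31: a=31^2·(≡26), b=31^1·(≡4) mod 31; (26|31)=-1, (4|31)=+1; (−1)^{2·1·15}·(-1)^1·(+1)^2 = -1.
v=2: v_2(a)=-2, v_2(b)=-2; units ≡ 1, 1 (mod 8); ε·ε+αω+βω = 0·0+-2·0+-2·0 ≡ 0  ⇒  (a,b)_2 = +1.
v=5: a=5^-1·(≡1), b=5^0·(≡2) mod 5; (1|5)=+1, (2|5)=-1; (−1)^{-1·0·2}·(+1)^0·(-1)^-1 = -1.
v=17: a=17^0·(≡15), b=17^1·(≡11) mod 17; (15|17)=+1, (11|17)=-1; (−1)^{0·1·8}·(+1)^1·(-1)^0 = +1.
v=3: a=3^-2·(≡2), b=3^0·(≡1) mod 3; (2|3)=-1, (1|3)=+1; (−1)^{-2·0·1}·(-1)^0·(+1)^-2 = +1.
v=13: a=13^1·(≡7), b=13^0·(≡2) mod 13; (7|13)=-1, (2|13)=-1; (−1)^{1·0·6}·(-1)^0·(-1)^1 = -1.
v=∞: -1495 < 0 and -527 < 0  ⇒  (a,b)_∞ = -1.
(-1495, -527 / ℚ) ramifies at {5, 13, 31, ∞}: a division algebra.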